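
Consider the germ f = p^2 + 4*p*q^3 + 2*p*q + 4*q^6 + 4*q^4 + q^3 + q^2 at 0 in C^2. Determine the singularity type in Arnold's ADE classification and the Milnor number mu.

Type A2, Milnor number mu = 2.

The Hessian of f at 0 is [[2, 2], [2, 2]] with rank 1, so corank 1. A Groebner basis of the Jacobian ideal J(f) in C{p,q} is {q^2, p + q}; counting standard monomials gives mu = 2. Corank 1: A-series; mu = 2 gives A_2.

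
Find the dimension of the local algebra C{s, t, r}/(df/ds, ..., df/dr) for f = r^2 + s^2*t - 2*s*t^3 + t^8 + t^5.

9

The Hessian of f at 0 has rank 1. Corank 2; j^3 = s^2*t has shape L^2 M (L != M), so D-series; mu = 9 gives D_9.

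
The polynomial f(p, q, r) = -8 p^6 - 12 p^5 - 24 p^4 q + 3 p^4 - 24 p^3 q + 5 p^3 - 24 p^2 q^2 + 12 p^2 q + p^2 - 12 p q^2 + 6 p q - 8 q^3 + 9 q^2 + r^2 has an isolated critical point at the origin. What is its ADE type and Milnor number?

The Hessian of f at 0 has rank 2. Corank 1: A-series; mu = 2 gives A_2.

Type A2, Milnor number mu = 2.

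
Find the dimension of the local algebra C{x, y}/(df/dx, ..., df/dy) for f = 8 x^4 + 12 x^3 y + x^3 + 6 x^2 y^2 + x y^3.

7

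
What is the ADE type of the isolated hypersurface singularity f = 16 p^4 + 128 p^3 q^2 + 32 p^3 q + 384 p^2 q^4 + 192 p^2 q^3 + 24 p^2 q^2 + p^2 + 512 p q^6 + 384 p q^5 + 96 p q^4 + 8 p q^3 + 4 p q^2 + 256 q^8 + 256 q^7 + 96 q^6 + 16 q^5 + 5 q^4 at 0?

A3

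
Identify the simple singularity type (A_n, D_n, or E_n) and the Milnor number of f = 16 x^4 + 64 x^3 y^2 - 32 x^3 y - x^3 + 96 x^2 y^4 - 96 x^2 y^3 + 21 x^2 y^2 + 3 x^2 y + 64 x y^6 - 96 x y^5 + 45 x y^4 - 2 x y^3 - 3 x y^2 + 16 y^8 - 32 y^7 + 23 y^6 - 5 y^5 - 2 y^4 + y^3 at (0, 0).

Type E_6, Milnor number mu = 6.

The Hessian of f at 0 has rank 0. Corank 2; j^3 = -(x - y)^3 is a perfect cube, so E-series; the 4-jet and mu = 6 give E_6.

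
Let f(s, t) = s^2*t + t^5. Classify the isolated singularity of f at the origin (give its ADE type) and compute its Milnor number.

Type D_6, Milnor number mu = 6.

The Hessian of f at 0 has rank 0. Corank 2; j^3 = s^2*t has shape L^2 M (L != M), so D-series; mu = 6 gives D_6.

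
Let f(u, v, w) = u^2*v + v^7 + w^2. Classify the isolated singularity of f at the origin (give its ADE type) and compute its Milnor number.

Type D8, Milnor number mu = 8.

The Hessian of f at 0 is [[0, 0, 0], [0, 0, 0], [0, 0, 2]] with rank 1, so corank 2. A Groebner basis of the Jacobian ideal J(f) in C{u,v,w} is {u^2/7 + v^6, u^3, u*v, w}; counting standard monomials gives mu = 8. Corank 2; j^3 = u^2*v has shape L^2 M (L != M), so D-series; mu = 8 gives D_8.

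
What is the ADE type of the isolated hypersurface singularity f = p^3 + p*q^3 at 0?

E_{7}

The Hessian of f at 0 has rank 0. Corank 2; j^3 = p^3 is a perfect cube, so E-series; the 4-jet and mu = 7 give E_7.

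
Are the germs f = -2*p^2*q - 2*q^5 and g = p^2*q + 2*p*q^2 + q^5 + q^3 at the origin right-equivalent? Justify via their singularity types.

The Hessian of f at 0 has rank 0. Corank 2; j^3 = -2*p^2*q has shape L^2 M (L != M), so D-series; mu = 6 gives D_6. The Hessian of g at 0 has rank 0. Corank 2; j^3 = q*(p + q)^2 has shape L^2 M (L != M), so D-series; mu = 6 gives D_6. Both have type D_6, hence right-equivalent.

Yes.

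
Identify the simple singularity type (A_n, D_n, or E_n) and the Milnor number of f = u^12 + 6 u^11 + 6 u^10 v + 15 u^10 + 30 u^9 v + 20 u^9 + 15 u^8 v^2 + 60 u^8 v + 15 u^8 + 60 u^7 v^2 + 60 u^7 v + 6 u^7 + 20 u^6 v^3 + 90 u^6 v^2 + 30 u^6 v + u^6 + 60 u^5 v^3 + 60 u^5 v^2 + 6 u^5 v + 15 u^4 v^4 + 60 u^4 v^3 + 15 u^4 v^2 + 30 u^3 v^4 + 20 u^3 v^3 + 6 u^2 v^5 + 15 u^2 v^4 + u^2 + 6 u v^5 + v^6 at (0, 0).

Type A_{5}, Milnor number mu = 5.

The Hessian of f at 0 has rank 1. Corank 1: A-series; mu = 5 gives A_5.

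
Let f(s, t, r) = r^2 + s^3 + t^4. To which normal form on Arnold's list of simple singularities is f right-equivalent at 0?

The Hessian of f at 0 has rank 1. Corank 2; j^3 = s^3 is a perfect cube, so E-series; the 4-jet and mu = 6 give E_6.

E6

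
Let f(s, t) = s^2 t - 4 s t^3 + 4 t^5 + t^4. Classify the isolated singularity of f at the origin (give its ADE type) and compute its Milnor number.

The Hessian of f at 0 has rank 0. Corank 2; j^3 = s^2*t has shape L^2 M (L != M), so D-series; mu = 5 gives D_5.

Type D5, Milnor number mu = 5.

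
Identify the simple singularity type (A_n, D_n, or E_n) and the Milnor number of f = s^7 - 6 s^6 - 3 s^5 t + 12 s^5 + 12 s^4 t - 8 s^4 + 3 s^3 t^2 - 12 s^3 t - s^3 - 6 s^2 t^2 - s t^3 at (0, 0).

The Hessian of f at 0 is [[0, 0], [0, 0]] with rank 0, so corank 2. A Groebner basis of the Jacobian ideal J(f) in C{s,t} is {3*s^2/4 + t^4 + t^3/4, s^3, s^2*t - s^2/4 - t^3/12, s^2 + s*t^2 + t^3/3}; counting standard monomials gives mu = 7. Corank 2; j^3 = -s^3 is a perfect cube, so E-series; the 4-jet and mu = 7 give E_7.

Type E7, Milnor number mu = 7.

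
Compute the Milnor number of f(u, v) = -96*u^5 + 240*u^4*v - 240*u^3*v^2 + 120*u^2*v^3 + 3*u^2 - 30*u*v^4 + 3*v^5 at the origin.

4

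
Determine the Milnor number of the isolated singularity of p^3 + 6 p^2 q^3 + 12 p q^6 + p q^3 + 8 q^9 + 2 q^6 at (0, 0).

7

The Hessian of f at 0 has rank 0. Corank 2; j^3 = p^3 is a perfect cube, so E-series; the 4-jet and mu = 7 give E_7.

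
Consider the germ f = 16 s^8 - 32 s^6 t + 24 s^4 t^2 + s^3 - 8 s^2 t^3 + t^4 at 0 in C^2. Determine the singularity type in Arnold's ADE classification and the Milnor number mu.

Type E_6, Milnor number mu = 6.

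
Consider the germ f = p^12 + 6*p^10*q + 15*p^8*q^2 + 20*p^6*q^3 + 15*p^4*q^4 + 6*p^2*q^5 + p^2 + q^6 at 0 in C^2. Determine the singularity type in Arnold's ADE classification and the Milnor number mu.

The Hessian of f at 0 has rank 1. Corank 1: A-series; mu = 5 gives A_5.

Type A_{5}, Milnor number mu = 5.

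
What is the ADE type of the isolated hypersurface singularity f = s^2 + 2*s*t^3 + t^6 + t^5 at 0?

The Hessian of f at 0 is [[2, 0], [0, 0]] with rank 1, so corank 1. A Groebner basis of the Jacobian ideal J(f) in C{s,t} is {s + t^3, s^2, s*t}; counting standard monomials gives mu = 4. Corank 1: A-series; mu = 4 gives A_4.

A_4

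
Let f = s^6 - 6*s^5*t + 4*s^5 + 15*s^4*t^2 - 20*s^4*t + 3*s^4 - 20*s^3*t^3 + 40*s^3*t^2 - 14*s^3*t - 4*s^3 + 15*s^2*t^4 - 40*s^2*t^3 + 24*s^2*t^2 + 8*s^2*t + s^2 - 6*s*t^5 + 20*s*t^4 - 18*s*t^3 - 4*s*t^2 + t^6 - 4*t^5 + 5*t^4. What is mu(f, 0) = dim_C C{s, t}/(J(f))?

3

The Hessian of f at 0 has rank 1. Corank 1: A-series; mu = 3 gives A_3.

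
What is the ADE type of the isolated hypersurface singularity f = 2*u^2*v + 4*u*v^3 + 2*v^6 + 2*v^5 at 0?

The Hessian of f at 0 has rank 0. Corank 2; j^3 = 2*u^2*v has shape L^2 M (L != M), so D-series; mu = 7 gives D_7.

D_{7}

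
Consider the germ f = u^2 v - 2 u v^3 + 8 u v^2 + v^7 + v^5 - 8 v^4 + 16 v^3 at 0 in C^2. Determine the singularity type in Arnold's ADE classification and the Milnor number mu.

Type D8, Milnor number mu = 8.

The Hessian of f at 0 is [[0, 0], [0, 0]] with rank 0, so corank 2. A Groebner basis of the Jacobian ideal J(f) in C{u,v} is {u^2*v^2 + 8*u^2*v + u^2/7 + 335*u*v^2/7 + 452*u*v/7 + 256*v^2, u^3 + 12*u^2*v + u^2/7 + 335*u*v^2/7 + 452*u*v/7 + 256*v^2, -u*v + v^3 - 4*v^2}; counting standard monomials gives mu = 8. Corank 2; j^3 = v*(u + 4*v)^2 has shape L^2 M (L != M), so D-series; mu = 8 gives D_8.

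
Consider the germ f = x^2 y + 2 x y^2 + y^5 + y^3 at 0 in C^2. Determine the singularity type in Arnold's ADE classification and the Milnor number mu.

Type D_6, Milnor number mu = 6.

The Hessian of f at 0 is [[0, 0], [0, 0]] with rank 0, so corank 2. A Groebner basis of the Jacobian ideal J(f) in C{x,y} is {x^2/5 + y^4 - y^2/5, x^3 + y^3, x*y + y^2}; counting standard monomials gives mu = 6. Corank 2; j^3 = y*(x + y)^2 has shape L^2 M (L != M), so D-series; mu = 6 gives D_6.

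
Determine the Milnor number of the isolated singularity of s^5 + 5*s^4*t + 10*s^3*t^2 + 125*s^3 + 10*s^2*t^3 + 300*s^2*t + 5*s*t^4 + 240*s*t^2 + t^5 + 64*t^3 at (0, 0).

The Hessian of f at 0 is [[0, 0], [0, 0]] with rank 0, so corank 2. A Groebner basis of the Jacobian ideal J(f) in C{s,t} is {t^5, s*t^3 + 17*t^4/20, s^2 + 8*s*t/5 + 16*t^2/25}; counting standard monomials gives mu = 8. Corank 2; j^3 = (5*s + 4*t)^3 is a perfect cube, so E-series; the 5-jet and mu = 8 give E_8.

8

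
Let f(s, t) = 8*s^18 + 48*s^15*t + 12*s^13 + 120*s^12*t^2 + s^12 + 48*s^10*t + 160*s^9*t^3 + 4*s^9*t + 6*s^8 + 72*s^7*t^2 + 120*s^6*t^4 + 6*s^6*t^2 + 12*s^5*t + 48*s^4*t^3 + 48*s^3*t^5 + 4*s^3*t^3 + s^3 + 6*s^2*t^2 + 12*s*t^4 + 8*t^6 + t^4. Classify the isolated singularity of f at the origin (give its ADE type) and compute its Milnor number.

Type E_6, Milnor number mu = 6.

The Hessian of f at 0 has rank 0. Corank 2; j^3 = s^3 is a perfect cube, so E-series; the 4-jet and mu = 6 give E_6.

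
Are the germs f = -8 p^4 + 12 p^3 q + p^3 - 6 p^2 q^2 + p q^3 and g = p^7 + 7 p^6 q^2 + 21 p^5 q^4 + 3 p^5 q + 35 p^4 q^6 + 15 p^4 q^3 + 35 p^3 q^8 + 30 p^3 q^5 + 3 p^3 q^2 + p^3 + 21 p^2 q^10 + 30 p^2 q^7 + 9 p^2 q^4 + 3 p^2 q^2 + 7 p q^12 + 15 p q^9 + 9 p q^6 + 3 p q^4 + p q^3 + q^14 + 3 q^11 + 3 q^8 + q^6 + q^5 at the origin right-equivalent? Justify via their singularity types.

Yes.

The Hessian of f at 0 has rank 0. Corank 2; j^3 = p^3 is a perfect cube, so E-series; the 4-jet and mu = 7 give E_7. The Hessian of g at 0 has rank 0. Corank 2; j^3 = p^3 is a perfect cube, so E-series; the 4-jet and mu = 7 give E_7. Both have type E_7, hence right-equivalent.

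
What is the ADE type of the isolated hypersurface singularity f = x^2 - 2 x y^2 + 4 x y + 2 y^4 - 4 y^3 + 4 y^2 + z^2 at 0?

A_3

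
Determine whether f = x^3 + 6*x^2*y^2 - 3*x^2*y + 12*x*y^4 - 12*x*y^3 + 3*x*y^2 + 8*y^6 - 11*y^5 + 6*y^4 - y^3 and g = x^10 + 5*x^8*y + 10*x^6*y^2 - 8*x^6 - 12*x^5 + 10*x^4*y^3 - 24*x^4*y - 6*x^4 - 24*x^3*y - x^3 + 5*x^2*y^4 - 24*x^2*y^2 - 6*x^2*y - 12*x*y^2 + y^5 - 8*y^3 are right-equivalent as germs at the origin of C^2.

Yes.

The Hessian of f at 0 is [[0, 0], [0, 0]] with rank 0, so corank 2. A Groebner basis of the Jacobian ideal J(f) in C{x,y} is {y^4, x^3 - 3*x^2*y - 3*x^2/4 + 3*x*y/2 + 2*y^3 - 3*y^2/4, x^2/4 + x*y^2 - x*y/2 - y^3 + y^2/4}; counting standard monomials gives mu = 8. Corank 2; j^3 = (x - y)^3 is a perfect cube, so E-series; the 5-jet and mu = 8 give E_8. The Hessian of g at 0 is [[0, 0], [0, 0]] with rank 0, so corank 2. A Groebner basis of the Jacobian ideal J(g) in C{x,y} is {x^2/128 + x*y^3 + x*y^2/8 + x*y/32 + y^3/4 + y^2/32, y^4, x^3 + 3*x^2/4 + 3*x*y + 8*y^3 + 3*y^2, x^2*y - x^2/8 + 2*x*y^2 - x*y/2 - y^2/2}; counting standard monomials gives mu = 8. Corank 2; j^3 = -(x + 2*y)^3 is a perfect cube, so E-series; the 5-jet and mu = 8 give E_8. Both have type E_8, hence right-equivalent.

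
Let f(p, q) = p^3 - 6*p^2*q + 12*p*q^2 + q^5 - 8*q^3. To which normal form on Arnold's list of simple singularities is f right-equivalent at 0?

The Hessian of f at 0 is [[0, 0], [0, 0]] with rank 0, so corank 2. A Groebner basis of the Jacobian ideal J(f) in C{p,q} is {q^4, p^2 - 4*p*q + 4*q^2}; counting standard monomials gives mu = 8. Corank 2; j^3 = (p - 2*q)^3 is a perfect cube, so E-series; the 5-jet and mu = 8 give E_8.

E_8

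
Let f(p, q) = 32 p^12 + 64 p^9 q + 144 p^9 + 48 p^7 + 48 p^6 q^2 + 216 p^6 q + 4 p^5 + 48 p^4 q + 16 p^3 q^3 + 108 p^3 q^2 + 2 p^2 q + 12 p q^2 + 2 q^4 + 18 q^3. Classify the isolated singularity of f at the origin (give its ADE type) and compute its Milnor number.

Type D_5, Milnor number mu = 5.

The Hessian of f at 0 is [[0, 0], [0, 0]] with rank 0, so corank 2. A Groebner basis of the Jacobian ideal J(f) in C{p,q} is {p^3 - 27*p^2/4 + 243*q^2/4, p^2/4 + q^3 - 9*q^2/4, p*q + 3*q^2}; counting standard monomials gives mu = 5. Corank 2; j^3 = 2*q*(p + 3*q)^2 has shape L^2 M (L != M), so D-series; mu = 5 gives D_5.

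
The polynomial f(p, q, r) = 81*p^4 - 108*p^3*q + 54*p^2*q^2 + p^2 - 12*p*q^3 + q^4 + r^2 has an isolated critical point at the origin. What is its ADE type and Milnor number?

The Hessian of f at 0 has rank 2. Corank 1: A-series; mu = 3 gives A_3.

Type A_{3}, Milnor number mu = 3.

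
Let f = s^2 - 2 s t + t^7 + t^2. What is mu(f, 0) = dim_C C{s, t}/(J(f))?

6

The Hessian of f at 0 has rank 1. Corank 1: A-series; mu = 6 gives A_6.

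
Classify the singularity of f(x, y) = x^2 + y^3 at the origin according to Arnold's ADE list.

A_2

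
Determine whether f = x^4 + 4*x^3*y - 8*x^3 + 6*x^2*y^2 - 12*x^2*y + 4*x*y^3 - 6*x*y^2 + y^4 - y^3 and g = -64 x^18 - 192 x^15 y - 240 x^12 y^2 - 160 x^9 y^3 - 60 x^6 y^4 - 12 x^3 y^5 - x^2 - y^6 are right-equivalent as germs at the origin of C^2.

No.

The Hessian of f at 0 has rank 0. Corank 2; j^3 = -(2*x + y)^3 is a perfect cube, so E-series; the 4-jet and mu = 6 give E_6. The Hessian of g at 0 has rank 1. Corank 1: A-series; mu = 5 gives A_5. f is E_6 but g is A_5, hence not right-equivalent.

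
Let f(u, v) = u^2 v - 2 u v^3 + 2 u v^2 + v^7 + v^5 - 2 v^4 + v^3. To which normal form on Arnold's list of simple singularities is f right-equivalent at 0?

D_{8}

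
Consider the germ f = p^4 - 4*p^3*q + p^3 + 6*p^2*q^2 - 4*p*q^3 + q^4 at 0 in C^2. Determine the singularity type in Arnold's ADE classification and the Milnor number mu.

Type E_{6}, Milnor number mu = 6.

The Hessian of f at 0 is [[0, 0], [0, 0]] with rank 0, so corank 2. A Groebner basis of the Jacobian ideal J(f) in C{p,q} is {q^4, p*q^2 - q^3/3, p^2}; counting standard monomials gives mu = 6. Corank 2; j^3 = p^3 is a perfect cube, so E-series; the 4-jet and mu = 6 give E_6.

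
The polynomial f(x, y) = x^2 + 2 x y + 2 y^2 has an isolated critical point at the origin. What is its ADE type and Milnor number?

Type A_{1}, Milnor number mu = 1.

The Hessian of f at 0 is [[2, 2], [2, 4]] with rank 2, so corank 0. A Groebner basis of the Jacobian ideal J(f) in C{x,y} is {x, y}; counting standard monomials gives mu = 1. Corank 0: nondegenerate Morse point, so A_1.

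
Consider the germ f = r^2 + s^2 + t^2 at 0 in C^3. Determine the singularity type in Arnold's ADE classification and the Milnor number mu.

Type A_1, Milnor number mu = 1.

The Hessian of f at 0 has rank 3. Corank 0: nondegenerate Morse point, so A_1.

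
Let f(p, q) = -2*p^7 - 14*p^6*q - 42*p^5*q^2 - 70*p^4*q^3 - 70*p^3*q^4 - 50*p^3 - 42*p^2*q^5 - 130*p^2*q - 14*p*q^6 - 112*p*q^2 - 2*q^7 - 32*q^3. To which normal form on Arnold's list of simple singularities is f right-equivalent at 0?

D8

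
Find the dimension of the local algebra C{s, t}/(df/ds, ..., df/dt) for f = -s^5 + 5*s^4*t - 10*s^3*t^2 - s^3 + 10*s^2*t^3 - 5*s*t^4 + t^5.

The Hessian of f at 0 has rank 0. Corank 2; j^3 = -s^3 is a perfect cube, so E-series; the 5-jet and mu = 8 give E_8.

8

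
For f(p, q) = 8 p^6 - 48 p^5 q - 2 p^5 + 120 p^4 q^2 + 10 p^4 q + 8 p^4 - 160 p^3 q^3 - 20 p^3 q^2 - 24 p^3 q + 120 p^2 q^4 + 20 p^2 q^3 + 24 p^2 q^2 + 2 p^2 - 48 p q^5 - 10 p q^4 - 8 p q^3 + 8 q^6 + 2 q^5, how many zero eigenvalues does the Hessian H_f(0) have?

1

The Hessian at 0 is [[4, 0], [0, 0]] of rank 1; hence corank 1.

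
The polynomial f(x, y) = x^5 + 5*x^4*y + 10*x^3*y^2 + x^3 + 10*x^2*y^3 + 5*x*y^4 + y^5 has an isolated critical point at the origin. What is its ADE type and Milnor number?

The Hessian of f at 0 has rank 0. Corank 2; j^3 = x^3 is a perfect cube, so E-series; the 5-jet and mu = 8 give E_8.

Type E_{8}, Milnor number mu = 8.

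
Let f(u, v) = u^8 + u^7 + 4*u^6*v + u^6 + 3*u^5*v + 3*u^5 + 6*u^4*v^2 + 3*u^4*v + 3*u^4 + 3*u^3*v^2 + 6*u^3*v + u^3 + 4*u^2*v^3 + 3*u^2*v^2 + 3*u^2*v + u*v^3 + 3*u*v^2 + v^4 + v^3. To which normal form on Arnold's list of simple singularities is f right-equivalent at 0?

E_{7}

The Hessian of f at 0 has rank 0. Corank 2; j^3 = (u + v)^3 is a perfect cube, so E-series; the 4-jet and mu = 7 give E_7.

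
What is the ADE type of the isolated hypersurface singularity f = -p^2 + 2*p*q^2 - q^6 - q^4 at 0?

The Hessian of f at 0 is [[-2, 0], [0, 0]] with rank 1, so corank 1. A Groebner basis of the Jacobian ideal J(f) in C{p,q} is {p^3, p^2*q, -p + q^2}; counting standard monomials gives mu = 5. Corank 1: A-series; mu = 5 gives A_5.

A_{5}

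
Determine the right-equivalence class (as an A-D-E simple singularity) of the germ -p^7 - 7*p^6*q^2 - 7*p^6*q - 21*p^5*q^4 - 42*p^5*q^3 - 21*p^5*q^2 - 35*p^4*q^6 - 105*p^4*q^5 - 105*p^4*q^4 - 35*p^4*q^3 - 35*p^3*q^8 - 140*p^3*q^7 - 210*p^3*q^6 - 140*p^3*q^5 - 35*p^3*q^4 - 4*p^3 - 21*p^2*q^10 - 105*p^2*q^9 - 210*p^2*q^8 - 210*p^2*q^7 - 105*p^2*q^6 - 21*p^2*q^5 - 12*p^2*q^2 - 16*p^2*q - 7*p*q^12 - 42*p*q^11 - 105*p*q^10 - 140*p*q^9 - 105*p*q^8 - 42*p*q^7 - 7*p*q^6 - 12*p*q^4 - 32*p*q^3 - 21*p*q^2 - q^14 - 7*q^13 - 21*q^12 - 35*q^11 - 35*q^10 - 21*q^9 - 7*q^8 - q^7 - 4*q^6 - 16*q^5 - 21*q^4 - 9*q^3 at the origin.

D8

The Hessian of f at 0 has rank 0. Corank 2; j^3 = -(p + q)*(2*p + 3*q)^2 has shape L^2 M (L != M), so D-series; mu = 8 gives D_8.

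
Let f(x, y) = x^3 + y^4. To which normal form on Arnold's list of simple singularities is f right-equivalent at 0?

E6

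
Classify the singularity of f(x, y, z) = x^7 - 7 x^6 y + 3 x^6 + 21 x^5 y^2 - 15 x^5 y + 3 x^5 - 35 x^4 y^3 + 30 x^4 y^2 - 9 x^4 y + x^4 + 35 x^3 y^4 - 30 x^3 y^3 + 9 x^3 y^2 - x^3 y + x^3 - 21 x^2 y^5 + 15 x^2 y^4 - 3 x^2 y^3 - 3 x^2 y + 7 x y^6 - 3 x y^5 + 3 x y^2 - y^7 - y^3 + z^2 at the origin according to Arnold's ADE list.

E_7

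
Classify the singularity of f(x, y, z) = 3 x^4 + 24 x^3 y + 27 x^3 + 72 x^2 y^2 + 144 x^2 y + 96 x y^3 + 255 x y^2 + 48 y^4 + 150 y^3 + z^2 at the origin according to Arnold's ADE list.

D_5

The Hessian of f at 0 has rank 1. Corank 2; j^3 = 3*(x + 2*y)*(3*x + 5*y)^2 has shape L^2 M (L != M), so D-series; mu = 5 gives D_5.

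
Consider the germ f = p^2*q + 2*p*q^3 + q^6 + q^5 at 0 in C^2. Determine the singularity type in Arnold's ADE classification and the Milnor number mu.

The Hessian of f at 0 is [[0, 0], [0, 0]] with rank 0, so corank 2. A Groebner basis of the Jacobian ideal J(f) in C{p,q} is {p^3, p^2*q + p^2/6 + p*q^2/6, p*q + q^3}; counting standard monomials gives mu = 7. Corank 2; j^3 = p^2*q has shape L^2 M (L != M), so D-series; mu = 7 gives D_7.

Type D_7, Milnor number mu = 7.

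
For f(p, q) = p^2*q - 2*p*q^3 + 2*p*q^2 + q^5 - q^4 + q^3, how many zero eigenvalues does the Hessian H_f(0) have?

Hessian at 0 has rank 0.

2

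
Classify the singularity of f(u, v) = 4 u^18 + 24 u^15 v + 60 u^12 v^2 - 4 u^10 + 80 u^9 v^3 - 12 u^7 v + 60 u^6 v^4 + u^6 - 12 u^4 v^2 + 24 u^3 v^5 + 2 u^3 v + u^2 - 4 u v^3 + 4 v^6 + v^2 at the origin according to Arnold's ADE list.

A_1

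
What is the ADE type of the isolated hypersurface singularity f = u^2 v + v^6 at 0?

The Hessian of f at 0 has rank 0. Corank 2; j^3 = u^2*v has shape L^2 M (L != M), so D-series; mu = 7 gives D_7.

D_7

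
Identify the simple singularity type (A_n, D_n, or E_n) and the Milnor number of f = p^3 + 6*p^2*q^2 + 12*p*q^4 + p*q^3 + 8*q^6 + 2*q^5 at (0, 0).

Type E_7, Milnor number mu = 7.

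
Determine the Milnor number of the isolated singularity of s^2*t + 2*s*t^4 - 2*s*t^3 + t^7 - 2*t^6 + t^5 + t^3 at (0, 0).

4

The Hessian of f at 0 has rank 0. Corank 2; j^3 = t*(s^2 + t^2) splits into three distinct lines over C (the quadratic factor has nonzero discriminant), so D_4.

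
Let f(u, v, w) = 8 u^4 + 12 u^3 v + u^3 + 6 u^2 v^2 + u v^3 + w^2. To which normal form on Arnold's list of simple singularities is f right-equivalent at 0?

The Hessian of f at 0 has rank 1. Corank 2; j^3 = u^3 is a perfect cube, so E-series; the 4-jet and mu = 7 give E_7.

E_7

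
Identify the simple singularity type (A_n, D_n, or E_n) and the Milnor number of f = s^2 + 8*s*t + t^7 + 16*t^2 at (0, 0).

Type A_6, Milnor number mu = 6.

The Hessian of f at 0 has rank 1. Corank 1: A-series; mu = 6 gives A_6.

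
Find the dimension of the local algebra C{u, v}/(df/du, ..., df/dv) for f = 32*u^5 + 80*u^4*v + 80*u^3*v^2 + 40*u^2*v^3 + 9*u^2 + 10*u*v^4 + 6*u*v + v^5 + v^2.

The Hessian of f at 0 is [[18, 6], [6, 2]] with rank 1, so corank 1. A Groebner basis of the Jacobian ideal J(f) in C{u,v} is {v^4, u + v/3}; counting standard monomials gives mu = 4. Corank 1: A-series; mu = 4 gives A_4.

4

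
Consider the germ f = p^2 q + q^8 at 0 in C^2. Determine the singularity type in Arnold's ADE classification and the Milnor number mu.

The Hessian of f at 0 has rank 0. Corank 2; j^3 = p^2*q has shape L^2 M (L != M), so D-series; mu = 9 gives D_9.

Type D9, Milnor number mu = 9.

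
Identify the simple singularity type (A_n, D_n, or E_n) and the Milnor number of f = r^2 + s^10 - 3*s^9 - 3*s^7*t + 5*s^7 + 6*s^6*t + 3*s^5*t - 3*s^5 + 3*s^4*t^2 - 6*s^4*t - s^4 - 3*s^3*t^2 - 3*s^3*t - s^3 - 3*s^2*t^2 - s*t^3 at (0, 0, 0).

Type E_7, Milnor number mu = 7.

The Hessian of f at 0 has rank 1. Corank 2; j^3 = -s^3 is a perfect cube, so E-series; the 4-jet and mu = 7 give E_7.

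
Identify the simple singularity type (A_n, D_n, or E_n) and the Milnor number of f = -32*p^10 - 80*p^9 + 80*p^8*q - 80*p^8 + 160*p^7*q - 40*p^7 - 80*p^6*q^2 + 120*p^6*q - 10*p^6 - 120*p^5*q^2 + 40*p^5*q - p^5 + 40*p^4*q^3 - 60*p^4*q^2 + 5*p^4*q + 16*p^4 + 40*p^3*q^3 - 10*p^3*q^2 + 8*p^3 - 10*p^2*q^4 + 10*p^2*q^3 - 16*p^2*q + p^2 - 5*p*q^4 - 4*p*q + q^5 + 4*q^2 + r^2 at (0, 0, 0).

The Hessian of f at 0 has rank 2. Corank 1: A-series; mu = 4 gives A_4.

Type A_4, Milnor number mu = 4.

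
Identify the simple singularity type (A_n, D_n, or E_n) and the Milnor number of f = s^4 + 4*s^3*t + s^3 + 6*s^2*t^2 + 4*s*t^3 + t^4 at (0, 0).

The Hessian of f at 0 is [[0, 0], [0, 0]] with rank 0, so corank 2. A Groebner basis of the Jacobian ideal J(f) in C{s,t} is {t^4, s*t^2 + t^3/3, s^2}; counting standard monomials gives mu = 6. Corank 2; j^3 = s^3 is a perfect cube, so E-series; the 4-jet and mu = 6 give E_6.

Type E_6, Milnor number mu = 6.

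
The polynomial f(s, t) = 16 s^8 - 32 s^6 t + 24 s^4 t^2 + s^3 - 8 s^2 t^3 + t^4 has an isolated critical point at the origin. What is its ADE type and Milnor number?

The Hessian of f at 0 has rank 0. Corank 2; j^3 = s^3 is a perfect cube, so E-series; the 4-jet and mu = 6 give E_6.

Type E6, Milnor number mu = 6.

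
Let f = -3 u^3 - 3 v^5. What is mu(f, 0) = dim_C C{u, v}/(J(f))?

8

The Hessian of f at 0 is [[0, 0], [0, 0]] with rank 0, so corank 2. A Groebner basis of the Jacobian ideal J(f) in C{u,v} is {v^4, u^2}; counting standard monomials gives mu = 8. Corank 2; j^3 = -3*u^3 is a perfect cube, so E-series; the 5-jet and mu = 8 give E_8.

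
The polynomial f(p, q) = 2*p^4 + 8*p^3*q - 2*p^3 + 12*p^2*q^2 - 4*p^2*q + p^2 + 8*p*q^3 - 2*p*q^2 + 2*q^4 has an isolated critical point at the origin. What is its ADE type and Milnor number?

The Hessian of f at 0 is [[2, 0], [0, 0]] with rank 1, so corank 1. A Groebner basis of the Jacobian ideal J(f) in C{p,q} is {p^2, p*q, -p + q^2}; counting standard monomials gives mu = 3. Corank 1: A-series; mu = 3 gives A_3.

Type A3, Milnor number mu = 3.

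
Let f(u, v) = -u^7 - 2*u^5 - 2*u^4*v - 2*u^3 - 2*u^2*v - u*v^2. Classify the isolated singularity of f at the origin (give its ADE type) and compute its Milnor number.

The Hessian of f at 0 has rank 0. Corank 2; j^3 = -u*(2*u^2 + 2*u*v + v^2) splits into three distinct lines over C (the quadratic factor has nonzero discriminant), so D_4.

Type D_4, Milnor number mu = 4.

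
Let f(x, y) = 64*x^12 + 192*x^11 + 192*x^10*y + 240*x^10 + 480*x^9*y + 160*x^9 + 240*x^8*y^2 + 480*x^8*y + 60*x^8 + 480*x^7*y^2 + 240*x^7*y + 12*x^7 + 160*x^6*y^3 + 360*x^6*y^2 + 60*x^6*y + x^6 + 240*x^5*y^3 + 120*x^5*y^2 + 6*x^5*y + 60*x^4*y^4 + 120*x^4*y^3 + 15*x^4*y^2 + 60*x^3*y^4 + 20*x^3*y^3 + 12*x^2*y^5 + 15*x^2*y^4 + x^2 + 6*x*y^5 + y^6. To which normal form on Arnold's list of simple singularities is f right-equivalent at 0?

The Hessian of f at 0 has rank 1. Corank 1: A-series; mu = 5 gives A_5.

A_{5}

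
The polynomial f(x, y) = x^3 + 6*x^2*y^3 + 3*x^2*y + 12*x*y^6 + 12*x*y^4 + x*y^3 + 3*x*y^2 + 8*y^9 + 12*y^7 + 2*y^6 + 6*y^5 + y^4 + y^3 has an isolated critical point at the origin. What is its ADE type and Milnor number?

Type E_7, Milnor number mu = 7.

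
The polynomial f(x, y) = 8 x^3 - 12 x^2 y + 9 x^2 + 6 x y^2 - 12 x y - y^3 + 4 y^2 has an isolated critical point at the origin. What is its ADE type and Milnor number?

The Hessian of f at 0 has rank 1. Corank 1: A-series; mu = 2 gives A_2.

Type A_{2}, Milnor number mu = 2.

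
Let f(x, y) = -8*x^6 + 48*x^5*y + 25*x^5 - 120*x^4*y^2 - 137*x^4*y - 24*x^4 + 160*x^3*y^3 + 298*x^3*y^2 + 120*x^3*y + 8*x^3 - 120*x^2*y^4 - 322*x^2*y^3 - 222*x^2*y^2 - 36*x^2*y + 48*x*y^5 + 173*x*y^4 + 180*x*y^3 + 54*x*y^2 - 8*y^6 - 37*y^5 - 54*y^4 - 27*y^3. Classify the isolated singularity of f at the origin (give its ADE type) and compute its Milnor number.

Type E_8, Milnor number mu = 8.

The Hessian of f at 0 has rank 0. Corank 2; j^3 = (2*x - 3*y)^3 is a perfect cube, so E-series; the 5-jet and mu = 8 give E_8.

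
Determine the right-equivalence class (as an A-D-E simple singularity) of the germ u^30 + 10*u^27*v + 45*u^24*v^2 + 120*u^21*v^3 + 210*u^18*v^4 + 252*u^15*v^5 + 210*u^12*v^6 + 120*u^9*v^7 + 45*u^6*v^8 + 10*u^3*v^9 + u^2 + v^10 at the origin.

A_{9}

The Hessian of f at 0 is [[2, 0], [0, 0]] with rank 1, so corank 1. A Groebner basis of the Jacobian ideal J(f) in C{u,v} is {v^9, u}; counting standard monomials gives mu = 9. Corank 1: A-series; mu = 9 gives A_9.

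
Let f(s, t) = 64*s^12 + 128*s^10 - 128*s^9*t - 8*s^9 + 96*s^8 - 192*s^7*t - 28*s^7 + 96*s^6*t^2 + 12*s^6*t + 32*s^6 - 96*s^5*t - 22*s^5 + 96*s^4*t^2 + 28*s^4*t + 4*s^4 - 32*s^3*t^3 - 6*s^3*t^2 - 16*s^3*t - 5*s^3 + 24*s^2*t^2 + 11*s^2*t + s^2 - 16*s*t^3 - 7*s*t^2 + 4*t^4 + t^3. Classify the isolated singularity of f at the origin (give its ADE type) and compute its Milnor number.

Type A_2, Milnor number mu = 2.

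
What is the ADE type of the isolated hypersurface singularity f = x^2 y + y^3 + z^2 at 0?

D_{4}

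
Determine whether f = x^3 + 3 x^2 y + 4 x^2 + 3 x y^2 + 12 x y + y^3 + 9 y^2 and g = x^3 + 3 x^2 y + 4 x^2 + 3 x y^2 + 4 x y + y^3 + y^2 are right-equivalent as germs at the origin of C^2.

Yes.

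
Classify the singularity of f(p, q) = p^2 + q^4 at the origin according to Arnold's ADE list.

A_{3}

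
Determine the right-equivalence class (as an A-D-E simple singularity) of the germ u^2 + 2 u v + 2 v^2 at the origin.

A_{1}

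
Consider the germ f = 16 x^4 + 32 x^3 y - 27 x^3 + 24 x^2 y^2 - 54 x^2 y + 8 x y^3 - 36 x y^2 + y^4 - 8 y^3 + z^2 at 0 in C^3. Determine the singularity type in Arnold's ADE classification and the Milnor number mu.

The Hessian of f at 0 has rank 1. Corank 2; j^3 = -(3*x + 2*y)^3 is a perfect cube, so E-series; the 4-jet and mu = 6 give E_6.

Type E_6, Milnor number mu = 6.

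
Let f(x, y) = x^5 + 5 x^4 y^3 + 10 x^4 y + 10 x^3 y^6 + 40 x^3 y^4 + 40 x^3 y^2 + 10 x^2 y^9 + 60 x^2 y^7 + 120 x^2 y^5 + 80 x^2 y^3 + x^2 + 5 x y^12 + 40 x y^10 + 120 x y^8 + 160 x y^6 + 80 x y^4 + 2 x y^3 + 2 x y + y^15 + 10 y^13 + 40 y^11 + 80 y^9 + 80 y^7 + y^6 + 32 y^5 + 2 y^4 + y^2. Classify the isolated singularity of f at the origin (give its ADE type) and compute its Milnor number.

Type A_4, Milnor number mu = 4.

The Hessian of f at 0 has rank 1. Corank 1: A-series; mu = 4 gives A_4.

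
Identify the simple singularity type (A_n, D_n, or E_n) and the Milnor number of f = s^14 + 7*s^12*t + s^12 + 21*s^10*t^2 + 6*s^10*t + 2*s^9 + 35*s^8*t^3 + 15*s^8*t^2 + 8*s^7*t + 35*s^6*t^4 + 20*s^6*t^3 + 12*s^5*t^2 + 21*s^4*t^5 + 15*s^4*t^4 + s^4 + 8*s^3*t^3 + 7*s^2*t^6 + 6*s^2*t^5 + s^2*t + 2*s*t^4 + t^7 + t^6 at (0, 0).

The Hessian of f at 0 has rank 0. Corank 2; j^3 = s^2*t has shape L^2 M (L != M), so D-series; mu = 7 gives D_7.

Type D7, Milnor number mu = 7.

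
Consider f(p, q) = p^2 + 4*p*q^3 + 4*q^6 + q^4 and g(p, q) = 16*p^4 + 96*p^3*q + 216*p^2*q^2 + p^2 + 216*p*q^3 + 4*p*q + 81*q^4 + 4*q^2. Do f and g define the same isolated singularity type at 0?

Yes.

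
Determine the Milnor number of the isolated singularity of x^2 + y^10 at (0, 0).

9

The Hessian of f at 0 is [[2, 0], [0, 0]] with rank 1, so corank 1. A Groebner basis of the Jacobian ideal J(f) in C{x,y} is {y^9, x}; counting standard monomials gives mu = 9. Corank 1: A-series; mu = 9 gives A_9.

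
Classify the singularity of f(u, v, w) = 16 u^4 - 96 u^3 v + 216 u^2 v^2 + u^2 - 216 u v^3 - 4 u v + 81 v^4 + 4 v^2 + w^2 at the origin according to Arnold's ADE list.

A_{3}

The Hessian of f at 0 is [[2, -4, 0], [-4, 8, 0], [0, 0, 2]] with rank 2, so corank 1. A Groebner basis of the Jacobian ideal J(f) in C{u,v,w} is {v^3, u - 2*v, w}; counting standard monomials gives mu = 3. Corank 1: A-series; mu = 3 gives A_3.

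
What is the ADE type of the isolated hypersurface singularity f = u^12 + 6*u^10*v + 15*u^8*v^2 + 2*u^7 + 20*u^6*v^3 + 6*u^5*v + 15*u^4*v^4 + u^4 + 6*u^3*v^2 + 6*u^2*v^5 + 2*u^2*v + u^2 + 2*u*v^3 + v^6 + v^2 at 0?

The Hessian of f at 0 has rank 2. Corank 0: nondegenerate Morse point, so A_1.

A1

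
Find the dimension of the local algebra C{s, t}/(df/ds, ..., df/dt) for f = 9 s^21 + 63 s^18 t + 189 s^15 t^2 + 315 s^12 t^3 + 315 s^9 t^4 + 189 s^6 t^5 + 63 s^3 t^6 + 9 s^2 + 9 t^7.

6

The Hessian of f at 0 is [[18, 0], [0, 0]] with rank 1, so corank 1. A Groebner basis of the Jacobian ideal J(f) in C{s,t} is {t^6, s}; counting standard monomials gives mu = 6. Corank 1: A-series; mu = 6 gives A_6.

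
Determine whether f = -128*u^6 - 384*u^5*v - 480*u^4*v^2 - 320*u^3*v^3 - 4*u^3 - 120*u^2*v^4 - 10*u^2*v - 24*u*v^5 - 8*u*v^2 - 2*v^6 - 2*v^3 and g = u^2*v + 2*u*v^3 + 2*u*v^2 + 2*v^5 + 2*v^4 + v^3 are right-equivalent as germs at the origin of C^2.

No.

The Hessian of f at 0 is [[0, 0], [0, 0]] with rank 0, so corank 2. A Groebner basis of the Jacobian ideal J(f) in C{u,v} is {-u*v/12 + v^5 - v^2/12, u*v^2 + v^3, u^2 + 3*u*v/2 + v^2/2}; counting standard monomials gives mu = 7. Corank 2; j^3 = -2*(u + v)^2*(2*u + v) has shape L^2 M (L != M), so D-series; mu = 7 gives D_7. The Hessian of g at 0 is [[0, 0], [0, 0]] with rank 0, so corank 2. A Groebner basis of the Jacobian ideal J(g) in C{u,v} is {u^3 - 3*u^2/4 - 5*u*v/2 - 7*v^2/4, u^2*v + u^2/2 + 2*u*v + 3*v^2/2, -u^2/4 + u*v^2 - 3*u*v/2 - 5*v^2/4, u*v + v^3 + v^2}; counting standard monomials gives mu = 6. Corank 2; j^3 = v*(u + v)^2 has shape L^2 M (L != M), so D-series; mu = 6 gives D_6. f is D_7 but g is D_6, hence not right-equivalent.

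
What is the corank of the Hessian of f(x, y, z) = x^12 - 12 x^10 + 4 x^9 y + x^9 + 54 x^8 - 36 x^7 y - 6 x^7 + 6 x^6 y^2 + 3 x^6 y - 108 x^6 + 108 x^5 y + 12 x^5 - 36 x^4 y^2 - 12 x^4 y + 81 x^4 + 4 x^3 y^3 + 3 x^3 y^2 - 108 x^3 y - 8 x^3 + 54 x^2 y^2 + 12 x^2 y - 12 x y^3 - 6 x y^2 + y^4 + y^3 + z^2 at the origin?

2

Hessian at 0 has rank 1.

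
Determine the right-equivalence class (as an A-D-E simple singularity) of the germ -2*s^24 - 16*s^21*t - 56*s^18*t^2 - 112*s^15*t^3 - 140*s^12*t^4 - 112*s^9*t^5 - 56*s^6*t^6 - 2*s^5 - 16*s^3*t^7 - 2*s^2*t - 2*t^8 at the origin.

D9

The Hessian of f at 0 is [[0, 0], [0, 0]] with rank 0, so corank 2. A Groebner basis of the Jacobian ideal J(f) in C{s,t} is {s^2/8 + t^7, s^3, s*t}; counting standard monomials gives mu = 9. Corank 2; j^3 = -2*s^2*t has shape L^2 M (L != M), so D-series; mu = 9 gives D_9.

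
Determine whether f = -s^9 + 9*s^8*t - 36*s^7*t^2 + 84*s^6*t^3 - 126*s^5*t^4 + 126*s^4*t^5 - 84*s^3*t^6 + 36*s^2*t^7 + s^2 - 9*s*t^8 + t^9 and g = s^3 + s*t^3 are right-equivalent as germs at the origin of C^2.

The Hessian of f at 0 is [[2, 0], [0, 0]] with rank 1, so corank 1. A Groebner basis of the Jacobian ideal J(f) in C{s,t} is {t^8, s}; counting standard monomials gives mu = 8. Corank 1: A-series; mu = 8 gives A_8. The Hessian of g at 0 is [[0, 0], [0, 0]] with rank 0, so corank 2. A Groebner basis of the Jacobian ideal J(g) in C{s,t} is {s^3, s*t^2, 3*s^2 + t^3}; counting standard monomials gives mu = 7. Corank 2; j^3 = s^3 is a perfect cube, so E-series; the 4-jet and mu = 7 give E_7. f is A_8 but g is E_7, hence not right-equivalent.

No.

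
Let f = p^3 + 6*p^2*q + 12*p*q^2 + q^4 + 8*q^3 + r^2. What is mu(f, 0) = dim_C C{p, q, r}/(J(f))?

6

The Hessian of f at 0 is [[0, 0, 0], [0, 0, 0], [0, 0, 2]] with rank 1, so corank 2. A Groebner basis of the Jacobian ideal J(f) in C{p,q,r} is {q^3, p^2 + 4*p*q + 4*q^2, r}; counting standard monomials gives mu = 6. Corank 2; j^3 = (p + 2*q)^3 is a perfect cube, so E-series; the 4-jet and mu = 6 give E_6.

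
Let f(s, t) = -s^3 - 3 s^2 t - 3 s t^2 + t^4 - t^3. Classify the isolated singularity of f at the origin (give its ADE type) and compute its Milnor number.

Type E_6, Milnor number mu = 6.

The Hessian of f at 0 is [[0, 0], [0, 0]] with rank 0, so corank 2. A Groebner basis of the Jacobian ideal J(f) in C{s,t} is {t^3, s^2 + 2*s*t + t^2}; counting standard monomials gives mu = 6. Corank 2; j^3 = -(s + t)^3 is a perfect cube, so E-series; the 4-jet and mu = 6 give E_6.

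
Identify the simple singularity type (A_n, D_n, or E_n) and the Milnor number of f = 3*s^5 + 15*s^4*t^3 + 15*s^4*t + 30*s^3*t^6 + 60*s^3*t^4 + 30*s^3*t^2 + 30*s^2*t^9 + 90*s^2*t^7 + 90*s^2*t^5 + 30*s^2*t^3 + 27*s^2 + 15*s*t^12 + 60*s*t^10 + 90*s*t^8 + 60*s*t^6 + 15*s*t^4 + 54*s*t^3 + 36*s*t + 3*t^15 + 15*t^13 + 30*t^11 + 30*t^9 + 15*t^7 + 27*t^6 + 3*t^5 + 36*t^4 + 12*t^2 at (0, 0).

Type A_4, Milnor number mu = 4.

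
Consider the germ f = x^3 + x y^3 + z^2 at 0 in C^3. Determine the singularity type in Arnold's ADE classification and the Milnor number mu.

Type E_{7}, Milnor number mu = 7.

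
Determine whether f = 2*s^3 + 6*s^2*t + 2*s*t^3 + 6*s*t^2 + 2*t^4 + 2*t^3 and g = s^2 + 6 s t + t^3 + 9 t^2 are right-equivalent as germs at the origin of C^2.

No.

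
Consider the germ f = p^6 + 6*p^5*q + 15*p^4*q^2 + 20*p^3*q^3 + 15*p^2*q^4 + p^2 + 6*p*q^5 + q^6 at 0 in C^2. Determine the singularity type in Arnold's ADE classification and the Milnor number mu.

Type A5, Milnor number mu = 5.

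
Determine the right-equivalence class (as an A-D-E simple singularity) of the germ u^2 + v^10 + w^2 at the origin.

The Hessian of f at 0 is [[2, 0, 0], [0, 0, 0], [0, 0, 2]] with rank 2, so corank 1. A Groebner basis of the Jacobian ideal J(f) in C{u,v,w} is {v^9, u, w}; counting standard monomials gives mu = 9. Corank 1: A-series; mu = 9 gives A_9.

A_{9}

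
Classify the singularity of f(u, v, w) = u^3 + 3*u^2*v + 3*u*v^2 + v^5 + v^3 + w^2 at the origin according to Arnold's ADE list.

E_{8}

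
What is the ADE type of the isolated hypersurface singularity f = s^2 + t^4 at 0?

A_{3}

The Hessian of f at 0 has rank 1. Corank 1: A-series; mu = 3 gives A_3.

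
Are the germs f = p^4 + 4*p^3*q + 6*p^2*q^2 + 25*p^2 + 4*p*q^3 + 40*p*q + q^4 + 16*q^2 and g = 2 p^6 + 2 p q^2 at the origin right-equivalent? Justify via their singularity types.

The Hessian of f at 0 has rank 1. Corank 1: A-series; mu = 3 gives A_3. The Hessian of g at 0 has rank 0. Corank 2; j^3 = 2*p*q^2 has shape L^2 M (L != M), so D-series; mu = 7 gives D_7. f is A_3 but g is D_7, hence not right-equivalent.

No.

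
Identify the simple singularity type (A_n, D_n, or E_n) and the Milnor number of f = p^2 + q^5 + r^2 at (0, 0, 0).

Type A_{4}, Milnor number mu = 4.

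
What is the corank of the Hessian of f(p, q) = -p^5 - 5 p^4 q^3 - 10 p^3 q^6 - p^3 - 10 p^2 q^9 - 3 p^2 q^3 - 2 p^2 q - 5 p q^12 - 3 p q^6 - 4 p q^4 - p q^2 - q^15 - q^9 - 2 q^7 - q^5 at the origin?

2

The Hessian at 0 is [[0, 0], [0, 0]] of rank 0; hence corank 2.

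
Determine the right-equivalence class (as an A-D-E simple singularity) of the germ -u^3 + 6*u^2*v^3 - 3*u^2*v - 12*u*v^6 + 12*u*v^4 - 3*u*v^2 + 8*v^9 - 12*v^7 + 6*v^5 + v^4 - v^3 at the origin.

The Hessian of f at 0 is [[0, 0], [0, 0]] with rank 0, so corank 2. A Groebner basis of the Jacobian ideal J(f) in C{u,v} is {v^3, u^2 + 2*u*v + v^2}; counting standard monomials gives mu = 6. Corank 2; j^3 = -(u + v)^3 is a perfect cube, so E-series; the 4-jet and mu = 6 give E_6.

E_6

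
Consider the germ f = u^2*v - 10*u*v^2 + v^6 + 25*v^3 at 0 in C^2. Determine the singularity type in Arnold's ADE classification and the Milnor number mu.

Type D_7, Milnor number mu = 7.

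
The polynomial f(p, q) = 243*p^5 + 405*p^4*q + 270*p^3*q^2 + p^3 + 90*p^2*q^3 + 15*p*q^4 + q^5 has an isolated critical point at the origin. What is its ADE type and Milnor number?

Type E8, Milnor number mu = 8.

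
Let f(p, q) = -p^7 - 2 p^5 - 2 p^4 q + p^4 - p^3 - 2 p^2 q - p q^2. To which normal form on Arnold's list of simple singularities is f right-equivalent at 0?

The Hessian of f at 0 has rank 0. Corank 2; j^3 = -p*(p + q)^2 has shape L^2 M (L != M), so D-series; mu = 5 gives D_5.

D5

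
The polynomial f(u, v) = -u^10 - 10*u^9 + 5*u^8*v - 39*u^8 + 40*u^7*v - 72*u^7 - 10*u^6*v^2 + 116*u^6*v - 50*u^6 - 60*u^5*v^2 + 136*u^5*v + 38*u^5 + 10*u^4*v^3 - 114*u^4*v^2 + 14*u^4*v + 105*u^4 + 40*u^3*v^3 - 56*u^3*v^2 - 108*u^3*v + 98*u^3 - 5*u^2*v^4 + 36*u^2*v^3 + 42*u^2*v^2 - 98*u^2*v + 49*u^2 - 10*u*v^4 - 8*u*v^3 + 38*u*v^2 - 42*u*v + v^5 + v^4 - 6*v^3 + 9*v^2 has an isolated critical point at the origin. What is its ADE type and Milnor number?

Type A4, Milnor number mu = 4.

The Hessian of f at 0 has rank 1. Corank 1: A-series; mu = 4 gives A_4.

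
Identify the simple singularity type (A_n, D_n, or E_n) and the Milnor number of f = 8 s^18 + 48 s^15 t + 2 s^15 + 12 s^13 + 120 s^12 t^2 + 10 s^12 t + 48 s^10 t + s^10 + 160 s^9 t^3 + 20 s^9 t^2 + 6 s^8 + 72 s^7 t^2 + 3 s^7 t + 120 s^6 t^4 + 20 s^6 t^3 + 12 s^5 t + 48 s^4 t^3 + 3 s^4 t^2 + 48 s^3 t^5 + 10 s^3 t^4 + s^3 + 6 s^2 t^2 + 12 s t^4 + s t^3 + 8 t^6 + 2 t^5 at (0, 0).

The Hessian of f at 0 has rank 0. Corank 2; j^3 = s^3 is a perfect cube, so E-series; the 4-jet and mu = 7 give E_7.

Type E_{7}, Milnor number mu = 7.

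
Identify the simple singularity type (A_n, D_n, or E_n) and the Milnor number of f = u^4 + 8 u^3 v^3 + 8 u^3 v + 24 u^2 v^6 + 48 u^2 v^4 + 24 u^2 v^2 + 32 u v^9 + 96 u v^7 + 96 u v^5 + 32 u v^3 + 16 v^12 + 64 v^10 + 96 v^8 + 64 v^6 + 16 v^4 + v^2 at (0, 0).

The Hessian of f at 0 has rank 1. Corank 1: A-series; mu = 3 gives A_3.

Type A_{3}, Milnor number mu = 3.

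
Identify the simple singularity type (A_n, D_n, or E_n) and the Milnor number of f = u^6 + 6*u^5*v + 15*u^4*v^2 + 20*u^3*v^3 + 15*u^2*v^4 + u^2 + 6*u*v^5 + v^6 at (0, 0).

Type A_{5}, Milnor number mu = 5.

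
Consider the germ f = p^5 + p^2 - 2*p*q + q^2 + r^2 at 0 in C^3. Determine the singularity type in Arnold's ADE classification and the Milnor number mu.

The Hessian of f at 0 is [[2, -2, 0], [-2, 2, 0], [0, 0, 2]] with rank 2, so corank 1. A Groebner basis of the Jacobian ideal J(f) in C{p,q,r} is {q^4, p - q, r}; counting standard monomials gives mu = 4. Corank 1: A-series; mu = 4 gives A_4.

Type A_4, Milnor number mu = 4.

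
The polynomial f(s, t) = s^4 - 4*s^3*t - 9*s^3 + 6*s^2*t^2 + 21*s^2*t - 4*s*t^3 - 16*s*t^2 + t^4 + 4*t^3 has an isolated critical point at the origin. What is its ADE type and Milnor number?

Type D_5, Milnor number mu = 5.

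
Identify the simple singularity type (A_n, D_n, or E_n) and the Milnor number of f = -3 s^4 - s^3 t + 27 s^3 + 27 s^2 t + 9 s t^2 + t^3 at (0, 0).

The Hessian of f at 0 has rank 0. Corank 2; j^3 = (3*s + t)^3 is a perfect cube, so E-series; the 4-jet and mu = 7 give E_7.

Type E_7, Milnor number mu = 7.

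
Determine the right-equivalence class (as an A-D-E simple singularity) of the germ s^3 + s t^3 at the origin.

The Hessian of f at 0 has rank 0. Corank 2; j^3 = s^3 is a perfect cube, so E-series; the 4-jet and mu = 7 give E_7.

E_{7}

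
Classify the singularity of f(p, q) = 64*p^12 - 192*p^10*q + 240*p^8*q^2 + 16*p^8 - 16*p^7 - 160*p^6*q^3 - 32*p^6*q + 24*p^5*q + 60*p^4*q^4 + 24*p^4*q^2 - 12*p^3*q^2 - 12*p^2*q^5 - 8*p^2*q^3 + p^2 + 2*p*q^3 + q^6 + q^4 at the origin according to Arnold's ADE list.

The Hessian of f at 0 has rank 1. Corank 1: A-series; mu = 3 gives A_3.

A_3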